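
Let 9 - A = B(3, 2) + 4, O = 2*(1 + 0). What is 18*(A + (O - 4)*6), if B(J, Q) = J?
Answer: -180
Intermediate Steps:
O = 2 (O = 2*1 = 2)
A = 2 (A = 9 - (3 + 4) = 9 - 1*7 = 9 - 7 = 2)
18*(A + (O - 4)*6) = 18*(2 + (2 - 4)*6) = 18*(2 - 2*6) = 18*(2 - 12) = 18*(-10) = -180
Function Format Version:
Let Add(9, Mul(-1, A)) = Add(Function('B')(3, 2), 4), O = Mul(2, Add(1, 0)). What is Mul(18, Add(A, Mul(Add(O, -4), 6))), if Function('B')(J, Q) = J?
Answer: -180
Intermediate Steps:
O = 2 (O = Mul(2, 1) = 2)
A = 2 (A = Add(9, Mul(-1, Add(3, 4))) = Add(9, Mul(-1, 7)) = Add(9, -7) = 2)
Mul(18, Add(A, Mul(Add(O, -4), 6))) = Mul(18, Add(2, Mul(Add(2, -4), 6))) = Mul(18, Add(2, Mul(-2, 6))) = Mul(18, Add(2, -12)) = Mul(18, -10) = -180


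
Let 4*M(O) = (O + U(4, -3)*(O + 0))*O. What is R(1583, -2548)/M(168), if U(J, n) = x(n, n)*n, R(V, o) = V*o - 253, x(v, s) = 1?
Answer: 448193/1568 ≈ 285.84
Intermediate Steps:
R(V, o) = -253 + V*o
U(J, n) = n (U(J, n) = 1*n = n)
M(O) = -O**2/2 (M(O) = ((O - 3*(O + 0))*O)/4 = ((O - 3*O)*O)/4 = ((-2*O)*O)/4 = (-2*O**2)/4 = -O**2/2)
R(1583, -2548)/M(168) = (-253 + 1583*(-2548))/((-1/2*168**2)) = (-253 - 4033484)/((-1/2*28224)) = -4033737/(-14112) = -4033737*(-1/14112) = 448193/1568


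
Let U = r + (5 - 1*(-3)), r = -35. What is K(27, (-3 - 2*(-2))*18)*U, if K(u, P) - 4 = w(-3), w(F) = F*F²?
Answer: 621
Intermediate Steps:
w(F) = F³
K(u, P) = -23 (K(u, P) = 4 + (-3)³ = 4 - 27 = -23)
U = -27 (U = -35 + (5 - 1*(-3)) = -35 + (5 + 3) = -35 + 8 = -27)
K(27, (-3 - 2*(-2))*18)*U = -23*(-27) = 621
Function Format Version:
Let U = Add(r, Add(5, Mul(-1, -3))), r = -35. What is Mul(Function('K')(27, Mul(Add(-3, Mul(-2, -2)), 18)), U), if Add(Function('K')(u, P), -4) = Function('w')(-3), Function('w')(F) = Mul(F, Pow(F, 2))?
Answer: 621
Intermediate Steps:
Function('w')(F) = Pow(F, 3)
Function('K')(u, P) = -23 (Function('K')(u, P) = Add(4, Pow(-3, 3)) = Add(4, -27) = -23)
U = -27 (U = Add(-35, Add(5, Mul(-1, -3))) = Add(-35, Add(5, 3)) = Add(-35, 8) = -27)
Mul(Function('K')(27, Mul(Add(-3, Mul(-2, -2)), 18)), U) = Mul(-23, -27) = 621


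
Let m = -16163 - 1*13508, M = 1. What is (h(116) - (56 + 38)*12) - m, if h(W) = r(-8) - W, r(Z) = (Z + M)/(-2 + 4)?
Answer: 56847/2 ≈ 28424.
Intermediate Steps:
r(Z) = ½ + Z/2 (r(Z) = (Z + 1)/(-2 + 4) = (1 + Z)/2 = (1 + Z)*(½) = ½ + Z/2)
h(W) = -7/2 - W (h(W) = (½ + (½)*(-8)) - W = (½ - 4) - W = -7/2 - W)
m = -29671 (m = -16163 - 13508 = -29671)
(h(116) - (56 + 38)*12) - m = ((-7/2 - 1*116) - (56 + 38)*12) - 1*(-29671) = ((-7/2 - 116) - 94*12) + 29671 = (-239/2 - 1*1128) + 29671 = (-239/2 - 1128) + 29671 = -2495/2 + 29671 = 56847/2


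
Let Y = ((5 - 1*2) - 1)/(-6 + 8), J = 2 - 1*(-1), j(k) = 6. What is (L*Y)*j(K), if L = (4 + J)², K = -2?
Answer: 294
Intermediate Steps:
J = 3 (J = 2 + 1 = 3)
L = 49 (L = (4 + 3)² = 7² = 49)
Y = 1 (Y = ((5 - 2) - 1)/2 = (3 - 1)*(½) = 2*(½) = 1)
(L*Y)*j(K) = (49*1)*6 = 49*6 = 294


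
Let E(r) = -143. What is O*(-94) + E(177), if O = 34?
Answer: -3339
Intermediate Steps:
O*(-94) + E(177) = 34*(-94) - 143 = -3196 - 143 = -3339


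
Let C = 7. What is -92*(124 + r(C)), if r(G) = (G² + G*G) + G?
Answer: -21068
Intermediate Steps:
r(G) = G + 2*G² (r(G) = (G² + G²) + G = 2*G² + G = G + 2*G²)
-92*(124 + r(C)) = -92*(124 + 7*(1 + 2*7)) = -92*(124 + 7*(1 + 14)) = -92*(124 + 7*15) = -92*(124 + 105) = -92*229 = -21068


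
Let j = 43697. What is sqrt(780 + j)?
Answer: sqrt(44477) ≈ 210.90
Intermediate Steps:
sqrt(780 + j) = sqrt(780 + 43697) = sqrt(44477)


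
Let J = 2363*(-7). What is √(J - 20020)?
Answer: I*√36561 ≈ 191.21*I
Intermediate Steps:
J = -16541
√(J - 20020) = √(-16541 - 20020) = √(-36561) = I*√36561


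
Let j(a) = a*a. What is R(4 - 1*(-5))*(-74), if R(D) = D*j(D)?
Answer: -53946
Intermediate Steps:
j(a) = a**2
R(D) = D**3 (R(D) = D*D**2 = D**3)
R(4 - 1*(-5))*(-74) = (4 - 1*(-5))**3*(-74) = (4 + 5)**3*(-74) = 9**3*(-74) = 729*(-74) = -53946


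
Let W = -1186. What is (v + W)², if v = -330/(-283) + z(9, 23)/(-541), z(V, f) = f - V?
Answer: 32907988083248100/23440528609 ≈ 1.4039e+6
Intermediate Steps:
v = 174568/153103 (v = -330/(-283) + (23 - 1*9)/(-541) = -330*(-1/283) + (23 - 9)*(-1/541) = 330/283 + 14*(-1/541) = 330/283 - 14/541 = 174568/153103 ≈ 1.1402)
(v + W)² = (174568/153103 - 1186)² = (-181405590/153103)² = 32907988083248100/23440528609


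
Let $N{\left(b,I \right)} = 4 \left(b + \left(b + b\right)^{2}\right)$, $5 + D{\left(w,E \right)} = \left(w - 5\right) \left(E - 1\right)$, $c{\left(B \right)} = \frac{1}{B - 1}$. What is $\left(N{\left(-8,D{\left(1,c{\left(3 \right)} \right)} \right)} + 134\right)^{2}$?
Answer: $1267876$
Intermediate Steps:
$c{\left(B \right)} = \frac{1}{-1 + B}$
$D{\left(w,E \right)} = -5 + \left(-1 + E\right) \left(-5 + w\right)$ ($D{\left(w,E \right)} = -5 + \left(w - 5\right) \left(E - 1\right) = -5 + \left(-5 + w\right) \left(-1 + E\right) = -5 + \left(-1 + E\right) \left(-5 + w\right)$)
$N{\left(b,I \right)} = 4 b + 16 b^{2}$ ($N{\left(b,I \right)} = 4 \left(b + \left(2 b\right)^{2}\right) = 4 \left(b + 4 b^{2}\right) = 4 b + 16 b^{2}$)
$\left(N{\left(-8,D{\left(1,c{\left(3 \right)} \right)} \right)} + 134\right)^{2} = \left(4 \left(-8\right) \left(1 + 4 \left(-8\right)\right) + 134\right)^{2} = \left(4 \left(-8\right) \left(1 - 32\right) + 134\right)^{2} = \left(4 \left(-8\right) \left(-31\right) + 134\right)^{2} = \left(992 + 134\right)^{2} = 1126^{2} = 1267876$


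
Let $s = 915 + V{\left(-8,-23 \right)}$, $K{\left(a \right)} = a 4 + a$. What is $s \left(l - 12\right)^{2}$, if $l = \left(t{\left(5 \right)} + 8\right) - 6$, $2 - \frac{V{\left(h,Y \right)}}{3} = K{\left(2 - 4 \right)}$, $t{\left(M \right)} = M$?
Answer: $23775$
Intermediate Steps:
$K{\left(a \right)} = 5 a$ ($K{\left(a \right)} = 4 a + a = 5 a$)
$V{\left(h,Y \right)} = 36$ ($V{\left(h,Y \right)} = 6 - 3 \cdot 5 \left(2 - 4\right) = 6 - 3 \cdot 5 \left(-2\right) = 6 - -30 = 6 + 30 = 36$)
$l = 7$ ($l = \left(5 + 8\right) - 6 = 13 - 6 = 7$)
$s = 951$ ($s = 915 + 36 = 951$)
$s \left(l - 12\right)^{2} = 951 \left(7 - 12\right)^{2} = 951 \left(-5\right)^{2} = 951 \cdot 25 = 23775$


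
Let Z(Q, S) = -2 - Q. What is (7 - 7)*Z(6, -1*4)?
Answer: 0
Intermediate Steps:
(7 - 7)*Z(6, -1*4) = (7 - 7)*(-2 - 1*6) = 0*(-2 - 6) = 0*(-8) = 0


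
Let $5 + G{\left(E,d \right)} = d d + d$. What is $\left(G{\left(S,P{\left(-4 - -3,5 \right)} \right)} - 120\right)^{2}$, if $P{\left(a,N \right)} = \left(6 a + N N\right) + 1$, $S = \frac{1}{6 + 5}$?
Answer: $87025$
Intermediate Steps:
$S = \frac{1}{11} \approx 0.090909$
$P{\left(a,N \right)} = 1 + N^{2} + 6 a$ ($P{\left(a,N \right)} = \left(6 a + N^{2}\right) + 1 = \left(N^{2} + 6 a\right) + 1 = 1 + N^{2} + 6 a$)
$G{\left(E,d \right)} = -5 + d + d^{2}$ ($G{\left(E,d \right)} = -5 + \left(d d + d\right) = -5 + \left(d^{2} + d\right) = -5 + \left(d + d^{2}\right) = -5 + d + d^{2}$)
$\left(G{\left(S,P{\left(-4 - -3,5 \right)} \right)} - 120\right)^{2} = \left(\left(-5 + \left(1 + 5^{2} + 6 \left(-4 - -3\right)\right) + \left(1 + 5^{2} + 6 \left(-4 - -3\right)\right)^{2}\right) - 120\right)^{2} = \left(\left(-5 + \left(1 + 25 + 6 \left(-4 + 3\right)\right) + \left(1 + 25 + 6 \left(-4 + 3\right)\right)^{2}\right) - 120\right)^{2} = \left(\left(-5 + \left(1 + 25 + 6 \left(-1\right)\right) + \left(1 + 25 + 6 \left(-1\right)\right)^{2}\right) - 120\right)^{2} = \left(\left(-5 + \left(1 + 25 - 6\right) + \left(1 + 25 - 6\right)^{2}\right) - 120\right)^{2} = \left(\left(-5 + 20 + 20^{2}\right) - 120\right)^{2} = \left(\left(-5 + 20 + 400\right) - 120\right)^{2} = \left(415 - 120\right)^{2} = 295^{2} = 87025$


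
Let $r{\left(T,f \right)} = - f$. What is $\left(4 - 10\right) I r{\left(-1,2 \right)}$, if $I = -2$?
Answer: $-24$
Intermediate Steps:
$\left(4 - 10\right) I r{\left(-1,2 \right)} = \left(4 - 10\right) \left(-2\right) \left(\left(-1\right) 2\right) = \left(4 - 10\right) \left(-2\right) \left(-2\right) = \left(-6\right) \left(-2\right) \left(-2\right) = 12 \left(-2\right) = -24$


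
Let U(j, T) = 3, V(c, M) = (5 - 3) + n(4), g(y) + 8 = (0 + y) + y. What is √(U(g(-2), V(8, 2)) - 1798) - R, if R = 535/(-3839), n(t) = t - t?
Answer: 535/3839 + I*√1795 ≈ 0.13936 + 42.367*I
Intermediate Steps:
n(t) = 0
g(y) = -8 + 2*y (g(y) = -8 + ((0 + y) + y) = -8 + (y + y) = -8 + 2*y)
V(c, M) = 2 (V(c, M) = (5 - 3) + 0 = 2 + 0 = 2)
R = -535/3839 (R = 535*(-1/3839) = -535/3839 ≈ -0.13936)
√(U(g(-2), V(8, 2)) - 1798) - R = √(3 - 1798) - 1*(-535/3839) = √(-1795) + 535/3839 = I*√1795 + 535/3839 = 535/3839 + I*√1795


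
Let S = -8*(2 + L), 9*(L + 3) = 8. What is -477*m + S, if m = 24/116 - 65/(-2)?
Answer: -8143357/522 ≈ -15600.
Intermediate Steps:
L = -19/9 (L = -3 + (1/9)*8 = -3 + 8/9 = -19/9 ≈ -2.1111)
m = 1897/58 (m = 24*(1/116) - 65*(-1/2) = 6/29 + 65/2 = 1897/58 ≈ 32.707)
S = 8/9 (S = -8*(2 - 19/9) = -8*(-1/9) = 8/9 ≈ 0.88889)
-477*m + S = -477*1897/58 + 8/9 = -904869/58 + 8/9 = -8143357/522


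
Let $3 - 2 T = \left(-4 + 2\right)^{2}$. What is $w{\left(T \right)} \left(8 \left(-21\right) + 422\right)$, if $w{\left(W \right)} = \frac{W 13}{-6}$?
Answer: $\frac{1651}{6} \approx 275.17$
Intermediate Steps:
$T = - \frac{1}{2}$ ($T = \frac{3}{2} - \frac{\left(-4 + 2\right)^{2}}{2} = \frac{3}{2} - \frac{\left(-2\right)^{2}}{2} = \frac{3}{2} - 2 = - \frac{1}{2} \approx -0.5$)
$w{\left(W \right)} = - \frac{13 W}{6}$ ($w{\left(W \right)} = 13 W \left(- \frac{1}{6}\right) = - \frac{13 W}{6}$)
$w{\left(T \right)} \left(8 \left(-21\right) + 422\right) = \left(- \frac{13}{6}\right) \left(- \frac{1}{2}\right) \left(8 \left(-21\right) + 422\right) = \frac{13 \left(-168 + 422\right)}{12} = \frac{13}{12} \cdot 254 = \frac{1651}{6}$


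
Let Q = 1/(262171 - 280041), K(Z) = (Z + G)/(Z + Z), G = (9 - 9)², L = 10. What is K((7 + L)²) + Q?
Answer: 4467/8935 ≈ 0.49994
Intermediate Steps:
G = 0 (G = 0² = 0)
K(Z) = ½ (K(Z) = (Z + 0)/(Z + Z) = Z/((2*Z)) = Z*(1/(2*Z)) = ½)
Q = -1/17870 (Q = 1/(-17870) = -1/17870 ≈ -5.5960e-5)
K((7 + L)²) + Q = ½ - 1/17870 = 4467/8935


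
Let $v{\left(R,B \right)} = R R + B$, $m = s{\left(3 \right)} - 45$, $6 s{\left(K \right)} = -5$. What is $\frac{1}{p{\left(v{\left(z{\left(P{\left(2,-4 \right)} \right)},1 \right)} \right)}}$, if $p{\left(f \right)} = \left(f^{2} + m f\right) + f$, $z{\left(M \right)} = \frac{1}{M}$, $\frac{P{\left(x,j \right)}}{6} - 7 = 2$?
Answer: $- \frac{8503056}{372842189} \approx -0.022806$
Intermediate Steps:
$s{\left(K \right)} = - \frac{5}{6}$ ($s{\left(K \right)} = \frac{1}{6} \left(-5\right) = - \frac{5}{6}$)
$P{\left(x,j \right)} = 54$ ($P{\left(x,j \right)} = 42 + 6 \cdot 2 = 42 + 12 = 54$)
$m = - \frac{275}{6}$ ($m = - \frac{5}{6} - 45 = - \frac{275}{6} \approx -45.833$)
$v{\left(R,B \right)} = B + R^{2}$ ($v{\left(R,B \right)} = R^{2} + B = B + R^{2}$)
$p{\left(f \right)} = f^{2} - \frac{269 f}{6}$ ($p{\left(f \right)} = \left(f^{2} - \frac{275 f}{6}\right) + f = f^{2} - \frac{269 f}{6}$)
$\frac{1}{p{\left(v{\left(z{\left(P{\left(2,-4 \right)} \right)},1 \right)} \right)}} = \frac{1}{\frac{1}{6} \left(1 + \left(\frac{1}{54}\right)^{2}\right) \left(-269 + 6 \left(1 + \left(\frac{1}{54}\right)^{2}\right)\right)} = \frac{1}{\frac{1}{6} \left(1 + \frac{1}{2916}\right) \left(-269 + 6 \left(1 + \frac{1}{2916}\right)\right)} = \frac{1}{\frac{1}{6} \cdot \frac{2917}{2916} \left(-269 + 6 \cdot \frac{2917}{2916}\right)} = \frac{1}{\frac{1}{6} \cdot \frac{2917}{2916} \left(-269 + \frac{2917}{486}\right)} = \frac{1}{\frac{1}{6} \cdot \frac{2917}{2916} \left(- \frac{127817}{486}\right)} = \frac{1}{- \frac{372842189}{8503056}} = - \frac{8503056}{372842189}$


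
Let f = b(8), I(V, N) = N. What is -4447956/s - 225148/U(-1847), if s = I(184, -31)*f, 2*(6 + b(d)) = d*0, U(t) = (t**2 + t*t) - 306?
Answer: -1264428127625/52874468 ≈ -23914.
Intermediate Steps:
U(t) = -306 + 2*t**2 (U(t) = (t**2 + t**2) - 306 = 2*t**2 - 306 = -306 + 2*t**2)
b(d) = -6 (b(d) = -6 + (d*0)/2 = -6 + (1/2)*0 = -6 + 0 = -6)
f = -6
s = 186 (s = -31*(-6) = 186)
-4447956/s - 225148/U(-1847) = -4447956/186 - 225148/(-306 + 2*(-1847)**2) = -4447956*1/186 - 225148/(-306 + 2*3411409) = -741326/31 - 225148/(-306 + 6822818) = -741326/31 - 225148/6822512 = -741326/31 - 225148*1/6822512 = -741326/31 - 56287/1705628 = -1264428127625/52874468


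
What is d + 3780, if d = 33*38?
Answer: 5034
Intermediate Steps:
d = 1254
d + 3780 = 1254 + 3780 = 5034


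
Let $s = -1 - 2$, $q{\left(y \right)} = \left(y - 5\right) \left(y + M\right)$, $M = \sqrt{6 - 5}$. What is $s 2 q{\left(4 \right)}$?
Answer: $30$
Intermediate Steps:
$M = 1$ ($M = \sqrt{1} = 1$)
$q{\left(y \right)} = \left(1 + y\right) \left(-5 + y\right)$ ($q{\left(y \right)} = \left(y - 5\right) \left(y + 1\right) = \left(-5 + y\right) \left(1 + y\right) = \left(1 + y\right) \left(-5 + y\right)$)
$s = -3$
$s 2 q{\left(4 \right)} = \left(-3\right) 2 \left(-5 + 4^{2} - 16\right) = - 6 \left(-5 + 16 - 16\right) = \left(-6\right) \left(-5\right) = 30$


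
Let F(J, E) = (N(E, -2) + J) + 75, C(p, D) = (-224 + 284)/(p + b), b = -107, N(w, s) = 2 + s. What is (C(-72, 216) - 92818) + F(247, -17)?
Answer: -16556844/179 ≈ -92496.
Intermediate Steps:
C(p, D) = 60/(-107 + p) (C(p, D) = (-224 + 284)/(p - 107) = 60/(-107 + p))
F(J, E) = 75 + J (F(J, E) = ((2 - 2) + J) + 75 = (0 + J) + 75 = J + 75 = 75 + J)
(C(-72, 216) - 92818) + F(247, -17) = (60/(-107 - 72) - 92818) + (75 + 247) = (60/(-179) - 92818) + 322 = (60*(-1/179) - 92818) + 322 = (-60/179 - 92818) + 322 = -16614482/179 + 322 = -16556844/179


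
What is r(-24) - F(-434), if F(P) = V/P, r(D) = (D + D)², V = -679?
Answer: 142751/62 ≈ 2302.4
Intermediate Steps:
r(D) = 4*D² (r(D) = (2*D)² = 4*D²)
F(P) = -679/P
r(-24) - F(-434) = 4*(-24)² - (-679)/(-434) = 4*576 - (-679)*(-1)/434 = 2304 - 1*97/62 = 2304 - 97/62 = 142751/62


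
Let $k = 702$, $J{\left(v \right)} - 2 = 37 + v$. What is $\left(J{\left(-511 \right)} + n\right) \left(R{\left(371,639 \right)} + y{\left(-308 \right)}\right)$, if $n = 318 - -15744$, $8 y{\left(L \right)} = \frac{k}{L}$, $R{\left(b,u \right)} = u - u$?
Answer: $- \frac{2736045}{616} \approx -4441.6$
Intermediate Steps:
$J{\left(v \right)} = 39 + v$ ($J{\left(v \right)} = 2 + \left(37 + v\right) = 39 + v$)
$R{\left(b,u \right)} = 0$
$y{\left(L \right)} = \frac{351}{4 L}$ ($y{\left(L \right)} = \frac{702 \frac{1}{L}}{8} = \frac{351}{4 L}$)
$n = 16062$ ($n = 318 + 15744 = 16062$)
$\left(J{\left(-511 \right)} + n\right) \left(R{\left(371,639 \right)} + y{\left(-308 \right)}\right) = \left(\left(39 - 511\right) + 16062\right) \left(0 + \frac{351}{4 \left(-308\right)}\right) = \left(-472 + 16062\right) \left(0 + \frac{351}{4} \left(- \frac{1}{308}\right)\right) = 15590 \left(0 - \frac{351}{1232}\right) = 15590 \left(- \frac{351}{1232}\right) = - \frac{2736045}{616}$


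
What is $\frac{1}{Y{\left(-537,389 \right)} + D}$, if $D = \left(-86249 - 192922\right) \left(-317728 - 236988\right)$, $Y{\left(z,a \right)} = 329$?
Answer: $\frac{1}{154860620765} \approx 6.4574 \cdot 10^{-12}$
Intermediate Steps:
$D = 154860620436$ ($D = \left(-279171\right) \left(-554716\right) = 154860620436$)
$\frac{1}{Y{\left(-537,389 \right)} + D} = \frac{1}{329 + 154860620436} = \frac{1}{154860620765}$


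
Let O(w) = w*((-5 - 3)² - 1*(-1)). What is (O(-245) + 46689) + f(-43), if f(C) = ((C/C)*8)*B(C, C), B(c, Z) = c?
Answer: 30420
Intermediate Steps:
f(C) = 8*C (f(C) = ((C/C)*8)*C = (1*8)*C = 8*C)
O(w) = 65*w (O(w) = w*((-8)² + 1) = w*(64 + 1) = w*65 = 65*w)
(O(-245) + 46689) + f(-43) = (65*(-245) + 46689) + 8*(-43) = (-15925 + 46689) - 344 = 30764 - 344 = 30420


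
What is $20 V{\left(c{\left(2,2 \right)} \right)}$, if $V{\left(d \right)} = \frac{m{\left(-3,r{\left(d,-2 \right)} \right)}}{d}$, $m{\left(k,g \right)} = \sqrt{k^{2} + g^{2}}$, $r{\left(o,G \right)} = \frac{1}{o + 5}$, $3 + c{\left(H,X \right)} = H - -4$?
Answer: $\frac{5 \sqrt{577}}{6} \approx 20.017$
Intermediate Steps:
$c{\left(H,X \right)} = 1 + H$ ($c{\left(H,X \right)} = -3 + \left(H - -4\right) = -3 + \left(H + 4\right) = -3 + \left(4 + H\right) = 1 + H$)
$r{\left(o,G \right)} = \frac{1}{5 + o}$
$m{\left(k,g \right)} = \sqrt{g^{2} + k^{2}}$
$V{\left(d \right)} = \frac{\sqrt{9 + \frac{1}{\left(5 + d\right)^{2}}}}{d}$ ($V{\left(d \right)} = \frac{\sqrt{\left(\frac{1}{5 + d}\right)^{2} + \left(-3\right)^{2}}}{d} = \frac{\sqrt{\frac{1}{\left(5 + d\right)^{2}} + 9}}{d} = \frac{\sqrt{9 + \frac{1}{\left(5 + d\right)^{2}}}}{d}$)
$20 V{\left(c{\left(2,2 \right)} \right)} = 20 \frac{\sqrt{9 + \frac{1}{\left(5 + \left(1 + 2\right)\right)^{2}}}}{1 + 2} = 20 \frac{\sqrt{9 + \frac{1}{\left(5 + 3\right)^{2}}}}{3} = 20 \frac{\sqrt{9 + \frac{1}{64}}}{3} = 20 \frac{\sqrt{\frac{577}{64}}}{3} = 20 \frac{\frac{1}{8} \sqrt{577}}{3} = 20 \frac{\sqrt{577}}{24} = \frac{5 \sqrt{577}}{6}$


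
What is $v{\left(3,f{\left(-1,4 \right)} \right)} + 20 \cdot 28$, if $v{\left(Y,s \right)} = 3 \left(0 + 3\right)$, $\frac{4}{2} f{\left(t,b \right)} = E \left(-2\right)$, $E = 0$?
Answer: $569$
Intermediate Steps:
$f{\left(t,b \right)} = 0$ ($f{\left(t,b \right)} = \frac{0 \left(-2\right)}{2} = \frac{1}{2} \cdot 0 = 0$)
$v{\left(Y,s \right)} = 9$ ($v{\left(Y,s \right)} = 3 \cdot 3 = 9$)
$v{\left(3,f{\left(-1,4 \right)} \right)} + 20 \cdot 28 = 9 + 20 \cdot 28 = 9 + 560 = 569$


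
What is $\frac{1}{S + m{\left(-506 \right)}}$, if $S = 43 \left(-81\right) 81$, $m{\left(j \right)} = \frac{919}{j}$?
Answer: $- \frac{506}{142755157} \approx -3.5445 \cdot 10^{-6}$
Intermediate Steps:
$S = -282123$ ($S = \left(-3483\right) 81 = -282123$)
$\frac{1}{S + m{\left(-506 \right)}} = \frac{1}{-282123 + \frac{919}{-506}} = \frac{1}{-282123 + 919 \left(- \frac{1}{506}\right)} = \frac{1}{-282123 - \frac{919}{506}} = \frac{1}{- \frac{142755157}{506}} = - \frac{506}{142755157}$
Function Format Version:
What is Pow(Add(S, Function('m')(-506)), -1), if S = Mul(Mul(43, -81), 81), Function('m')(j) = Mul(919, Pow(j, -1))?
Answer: Rational(-506, 142755157) ≈ -3.5445e-6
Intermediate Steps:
S = -282123 (S = Mul(-3483, 81) = -282123)
Pow(Add(S, Function('m')(-506)), -1) = Pow(Add(-282123, Mul(919, Pow(-506, -1))), -1) = Pow(Add(-282123, Mul(919, Rational(-1, 506))), -1) = Pow(Add(-282123, Rational(-919, 506)), -1) = Pow(Rational(-142755157, 506), -1) = Rational(-506, 142755157)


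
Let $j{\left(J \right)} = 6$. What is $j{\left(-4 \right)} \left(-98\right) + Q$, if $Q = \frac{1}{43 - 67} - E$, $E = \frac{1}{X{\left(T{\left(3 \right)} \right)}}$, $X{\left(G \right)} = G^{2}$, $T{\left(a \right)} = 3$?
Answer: $- \frac{42347}{72} \approx -588.15$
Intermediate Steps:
$E = \frac{1}{9}$ ($E = \frac{1}{3^{2}} = \frac{1}{9} \approx 0.11111$)
$Q = - \frac{11}{72}$ ($Q = \frac{1}{43 - 67} - \frac{1}{9} = \frac{1}{-24} - \frac{1}{9} = - \frac{1}{24} - \frac{1}{9} = - \frac{11}{72} \approx -0.15278$)
$j{\left(-4 \right)} \left(-98\right) + Q = 6 \left(-98\right) - \frac{11}{72} = -588 - \frac{11}{72} = - \frac{42347}{72}$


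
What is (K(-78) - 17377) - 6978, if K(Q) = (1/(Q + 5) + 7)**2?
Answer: -129527695/5329 ≈ -24306.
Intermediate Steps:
K(Q) = (7 + 1/(5 + Q))**2 (K(Q) = (1/(5 + Q) + 7)**2 = (7 + 1/(5 + Q))**2)
(K(-78) - 17377) - 6978 = ((36 + 7*(-78))**2/(5 - 78)**2 - 17377) - 6978 = ((36 - 546)**2/(-73)**2 - 17377) - 6978 = ((1/5329)*(-510)**2 - 17377) - 6978 = ((1/5329)*260100 - 17377) - 6978 = (260100/5329 - 17377) - 6978 = -92341933/5329 - 6978 = -129527695/5329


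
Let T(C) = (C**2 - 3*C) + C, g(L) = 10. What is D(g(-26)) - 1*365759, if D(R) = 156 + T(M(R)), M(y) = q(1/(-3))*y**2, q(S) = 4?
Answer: -206403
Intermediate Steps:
M(y) = 4*y**2
T(C) = C**2 - 2*C
D(R) = 156 + 4*R**2*(-2 + 4*R**2) (D(R) = 156 + (4*R**2)*(-2 + 4*R**2) = 156 + 4*R**2*(-2 + 4*R**2))
D(g(-26)) - 1*365759 = (156 - 8*10**2 + 16*10**4) - 1*365759 = (156 - 8*100 + 16*10000) - 365759 = (156 - 800 + 160000) - 365759 = 159356 - 365759 = -206403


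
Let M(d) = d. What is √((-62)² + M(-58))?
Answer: √3786 ≈ 61.530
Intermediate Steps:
√((-62)² + M(-58)) = √((-62)² - 58) = √(3844 - 58) = √3786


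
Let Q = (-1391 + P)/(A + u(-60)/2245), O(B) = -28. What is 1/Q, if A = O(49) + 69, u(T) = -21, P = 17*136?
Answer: 92024/2067645 ≈ 0.044507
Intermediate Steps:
P = 2312
A = 41 (A = -28 + 69 = 41)
Q = 2067645/92024 (Q = (-1391 + 2312)/(41 - 21/2245) = 921/(41 - 21*1/2245) = 921/(41 - 21/2245) = 921/(92024/2245) = 921*(2245/92024) = 2067645/92024 ≈ 22.469)
1/Q = 1/(2067645/92024) = 92024/2067645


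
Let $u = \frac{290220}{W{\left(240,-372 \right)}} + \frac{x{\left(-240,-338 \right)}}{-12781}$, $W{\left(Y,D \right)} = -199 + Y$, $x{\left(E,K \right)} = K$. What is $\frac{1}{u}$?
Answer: $\frac{524021}{3709315678} \approx 0.00014127$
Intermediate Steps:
$u = \frac{3709315678}{524021}$ ($u = \frac{290220}{-199 + 240} - \frac{338}{-12781} = \frac{290220}{41} - - \frac{338}{12781} = 290220 \cdot \frac{1}{41} + \frac{338}{12781} = \frac{290220}{41} + \frac{338}{12781} = \frac{3709315678}{524021} \approx 7078.6$)
$\frac{1}{u} = \frac{1}{\frac{3709315678}{524021}} = \frac{524021}{3709315678}$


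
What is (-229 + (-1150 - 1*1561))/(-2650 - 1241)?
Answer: 980/1297 ≈ 0.75559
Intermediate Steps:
(-229 + (-1150 - 1*1561))/(-2650 - 1241) = (-229 + (-1150 - 1561))/(-3891) = (-229 - 2711)*(-1/3891) = -2940*(-1/3891) = 980/1297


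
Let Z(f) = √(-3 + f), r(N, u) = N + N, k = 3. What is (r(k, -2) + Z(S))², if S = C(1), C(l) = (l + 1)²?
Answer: 49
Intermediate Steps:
C(l) = (1 + l)²
S = 4 (S = (1 + 1)² = 2² = 4)
r(N, u) = 2*N
(r(k, -2) + Z(S))² = (2*3 + √(-3 + 4))² = (6 + √1)² = (6 + 1)² = 7² = 49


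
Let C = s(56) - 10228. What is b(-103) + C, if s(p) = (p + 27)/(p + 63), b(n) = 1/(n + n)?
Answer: -250712213/24514 ≈ -10227.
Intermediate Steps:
b(n) = 1/(2*n)
s(p) = (27 + p)/(63 + p)
C = -1217049/119 (C = (27 + 56)/(63 + 56) - 10228 = 83/119 - 10228 = -1217049/119 ≈ -10227.)
b(-103) + C = (½)/(-103) - 1217049/119 = (½)*(-1/103) - 1217049/119 = -1/206 - 1217049/119 = -250712213/24514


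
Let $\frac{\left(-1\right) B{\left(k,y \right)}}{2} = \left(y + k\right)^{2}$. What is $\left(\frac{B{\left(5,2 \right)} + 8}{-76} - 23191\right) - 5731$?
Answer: $- \frac{1098991}{38} \approx -28921.0$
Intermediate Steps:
$B{\left(k,y \right)} = - 2 \left(k + y\right)^{2}$ ($B{\left(k,y \right)} = - 2 \left(y + k\right)^{2} = - 2 \left(k + y\right)^{2}$)
$\left(\frac{B{\left(5,2 \right)} + 8}{-76} - 23191\right) - 5731 = \left(\frac{- 2 \left(5 + 2\right)^{2} + 8}{-76} - 23191\right) - 5731 = \left(- \frac{- 2 \cdot 7^{2} + 8}{76} - 23191\right) - 5731 = \left(- \frac{\left(-2\right) 49 + 8}{76} - 23191\right) - 5731 = \left(- \frac{-98 + 8}{76} - 23191\right) - 5731 = \left(\left(- \frac{1}{76}\right) \left(-90\right) - 23191\right) - 5731 = \left(\frac{45}{38} - 23191\right) - 5731 = - \frac{881213}{38} - 5731 = - \frac{1098991}{38}$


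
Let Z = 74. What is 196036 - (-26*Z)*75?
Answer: 340336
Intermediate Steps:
196036 - (-26*Z)*75 = 196036 - (-26*74)*75 = 196036 - (-1924)*75 = 196036 - 1*(-144300) = 196036 + 144300 = 340336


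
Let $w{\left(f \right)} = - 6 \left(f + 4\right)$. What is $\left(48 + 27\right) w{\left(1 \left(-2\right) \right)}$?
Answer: $-900$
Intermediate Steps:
$w{\left(f \right)} = -24 - 6 f$ ($w{\left(f \right)} = - 6 \left(4 + f\right) = -24 - 6 f$)
$\left(48 + 27\right) w{\left(1 \left(-2\right) \right)} = \left(48 + 27\right) \left(-24 - 6 \cdot 1 \left(-2\right)\right) = 75 \left(-24 - -12\right) = 75 \left(-24 + 12\right) = 75 \left(-12\right) = -900$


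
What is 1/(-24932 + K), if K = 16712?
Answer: -1/8220 ≈ -0.00012165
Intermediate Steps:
1/(-24932 + K) = 1/(-24932 + 16712) = 1/(-8220) = -1/8220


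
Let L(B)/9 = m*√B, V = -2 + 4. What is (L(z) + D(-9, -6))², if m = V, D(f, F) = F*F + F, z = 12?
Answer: 4788 + 2160*√3 ≈ 8529.2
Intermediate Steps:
D(f, F) = F + F² (D(f, F) = F² + F = F + F²)
V = 2
m = 2
L(B) = 18*√B (L(B) = 9*(2*√B) = 18*√B)
(L(z) + D(-9, -6))² = (18*√12 - 6*(1 - 6))² = (18*(2*√3) - 6*(-5))² = (36*√3 + 30)² = (30 + 36*√3)²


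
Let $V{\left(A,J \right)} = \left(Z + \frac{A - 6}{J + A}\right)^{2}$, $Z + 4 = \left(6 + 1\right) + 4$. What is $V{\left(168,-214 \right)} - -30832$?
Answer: $\frac{16316528}{529} \approx 30844.0$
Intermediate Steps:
$Z = 7$ ($Z = -4 + \left(\left(6 + 1\right) + 4\right) = -4 + \left(7 + 4\right) = -4 + 11 = 7$)
$V{\left(A,J \right)} = \left(7 + \frac{-6 + A}{A + J}\right)^{2}$ ($V{\left(A,J \right)} = \left(7 + \frac{A - 6}{J + A}\right)^{2} = \left(7 + \frac{-6 + A}{A + J}\right)^{2}$)
$V{\left(168,-214 \right)} - -30832 = \frac{\left(-6 + 7 \left(-214\right) + 8 \cdot 168\right)^{2}}{\left(168 - 214\right)^{2}} - -30832 = \frac{\left(-6 - 1498 + 1344\right)^{2}}{2116} + 30832 = \frac{\left(-160\right)^{2}}{2116} + 30832 = \frac{1}{2116} \cdot 25600 + 30832 = \frac{6400}{529} + 30832 = \frac{16316528}{529}$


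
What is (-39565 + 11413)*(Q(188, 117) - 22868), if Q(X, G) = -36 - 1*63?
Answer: 646566984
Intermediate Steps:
Q(X, G) = -99 (Q(X, G) = -36 - 63 = -99)
(-39565 + 11413)*(Q(188, 117) - 22868) = (-39565 + 11413)*(-99 - 22868) = -28152*(-22967) = 646566984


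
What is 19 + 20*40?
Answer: 819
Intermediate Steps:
19 + 20*40 = 19 + 800 = 819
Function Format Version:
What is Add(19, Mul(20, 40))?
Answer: 819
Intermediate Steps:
Add(19, Mul(20, 40)) = Add(19, 800) = 819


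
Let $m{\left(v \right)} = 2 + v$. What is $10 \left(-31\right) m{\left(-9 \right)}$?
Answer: $2170$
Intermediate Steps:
$10 \left(-31\right) m{\left(-9 \right)} = 10 \left(-31\right) \left(2 - 9\right) = \left(-310\right) \left(-7\right) = 2170$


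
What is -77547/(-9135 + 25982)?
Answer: -77547/16847 ≈ -4.6030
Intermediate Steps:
-77547/(-9135 + 25982) = -77547/16847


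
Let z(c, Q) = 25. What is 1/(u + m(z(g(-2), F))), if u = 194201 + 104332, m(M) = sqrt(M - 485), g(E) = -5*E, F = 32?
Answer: 298533/89121952549 - 2*I*sqrt(115)/89121952549 ≈ 3.3497e-6 - 2.4065e-10*I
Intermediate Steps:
m(M) = sqrt(-485 + M)
u = 298533
1/(u + m(z(g(-2), F))) = 1/(298533 + sqrt(-485 + 25)) = 1/(298533 + sqrt(-460)) = 1/(298533 + 2*I*sqrt(115))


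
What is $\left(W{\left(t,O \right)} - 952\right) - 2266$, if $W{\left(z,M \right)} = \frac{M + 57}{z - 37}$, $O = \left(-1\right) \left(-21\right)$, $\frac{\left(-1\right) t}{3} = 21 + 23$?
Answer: $- \frac{41840}{13} \approx -3218.5$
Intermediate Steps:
$t = -132$ ($t = - 3 \left(21 + 23\right) = \left(-3\right) 44 = -132$)
$O = 21$
$W{\left(z,M \right)} = \frac{57 + M}{-37 + z}$
$\left(W{\left(t,O \right)} - 952\right) - 2266 = \left(\frac{57 + 21}{-37 - 132} - 952\right) - 2266 = \left(\frac{1}{-169} \cdot 78 - 952\right) - 2266 = \left(\left(- \frac{1}{169}\right) 78 - 952\right) - 2266 = \left(- \frac{6}{13} - 952\right) - 2266 = - \frac{12382}{13} - 2266 = - \frac{41840}{13}$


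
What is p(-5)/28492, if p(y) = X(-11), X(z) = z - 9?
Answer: -5/7123 ≈ -0.00070195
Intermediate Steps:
X(z) = -9 + z
p(y) = -20 (p(y) = -9 - 11 = -20)
p(-5)/28492 = -20/28492 = -20*1/28492 = -5/7123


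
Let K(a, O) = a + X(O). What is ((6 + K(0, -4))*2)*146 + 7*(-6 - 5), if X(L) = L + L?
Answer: -661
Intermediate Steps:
X(L) = 2*L
K(a, O) = a + 2*O
((6 + K(0, -4))*2)*146 + 7*(-6 - 5) = ((6 + (0 + 2*(-4)))*2)*146 + 7*(-6 - 5) = ((6 + (0 - 8))*2)*146 + 7*(-11) = ((6 - 8)*2)*146 - 77 = -2*2*146 - 77 = -4*146 - 77 = -584 - 77 = -661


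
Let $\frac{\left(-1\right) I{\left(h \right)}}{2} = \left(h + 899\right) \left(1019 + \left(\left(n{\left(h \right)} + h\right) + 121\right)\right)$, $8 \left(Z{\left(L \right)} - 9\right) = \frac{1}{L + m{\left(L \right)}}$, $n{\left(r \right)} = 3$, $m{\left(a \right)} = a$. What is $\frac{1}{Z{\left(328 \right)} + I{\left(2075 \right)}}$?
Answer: $- \frac{5248}{100450157439} \approx -5.2245 \cdot 10^{-8}$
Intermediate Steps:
$Z{\left(L \right)} = 9 + \frac{1}{16 L}$ ($Z{\left(L \right)} = 9 + \frac{1}{8 \left(L + L\right)} = 9 + \frac{1}{8 \cdot 2 L} = 9 + \frac{\frac{1}{2} \frac{1}{L}}{8} = 9 + \frac{1}{16 L}$)
$I{\left(h \right)} = - 2 \left(899 + h\right) \left(1143 + h\right)$ ($I{\left(h \right)} = - 2 \left(h + 899\right) \left(1019 + \left(\left(3 + h\right) + 121\right)\right) = - 2 \left(899 + h\right) \left(1019 + \left(124 + h\right)\right) = - 2 \left(899 + h\right) \left(1143 + h\right)$)
$\frac{1}{Z{\left(328 \right)} + I{\left(2075 \right)}} = \frac{1}{\left(9 + \frac{1}{16 \cdot 328}\right) - \left(10529414 + 8611250\right)} = \frac{1}{\left(9 + \frac{1}{16} \cdot \frac{1}{328}\right) - 19140664} = \frac{1}{\left(9 + \frac{1}{5248}\right) - 19140664} = \frac{1}{\frac{47233}{5248} - 19140664} = \frac{1}{- \frac{100450157439}{5248}} = - \frac{5248}{100450157439}$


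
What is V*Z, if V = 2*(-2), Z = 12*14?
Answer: -672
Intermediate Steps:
Z = 168
V = -4
V*Z = -4*168 = -672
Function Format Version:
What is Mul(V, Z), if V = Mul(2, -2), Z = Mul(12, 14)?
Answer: -672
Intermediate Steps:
Z = 168
V = -4
Mul(V, Z) = Mul(-4, 168) = -672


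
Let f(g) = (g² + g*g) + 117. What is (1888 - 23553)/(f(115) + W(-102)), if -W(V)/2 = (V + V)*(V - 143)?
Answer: 21665/73393 ≈ 0.29519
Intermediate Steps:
f(g) = 117 + 2*g² (f(g) = (g² + g²) + 117 = 2*g² + 117 = 117 + 2*g²)
W(V) = -4*V*(-143 + V) (W(V) = -2*(V + V)*(V - 143) = -2*2*V*(-143 + V) = -4*V*(-143 + V))
(1888 - 23553)/(f(115) + W(-102)) = (1888 - 23553)/((117 + 2*115²) + 4*(-102)*(143 - 1*(-102))) = -21665/((117 + 2*13225) + 4*(-102)*(143 + 102)) = -21665/((117 + 26450) + 4*(-102)*245) = -21665/(26567 - 99960) = -21665/(-73393) = -21665*(-1/73393) = 21665/73393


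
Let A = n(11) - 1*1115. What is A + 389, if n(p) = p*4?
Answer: -682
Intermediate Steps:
n(p) = 4*p
A = -1071 (A = 4*11 - 1*1115 = 44 - 1115 = -1071)
A + 389 = -1071 + 389 = -682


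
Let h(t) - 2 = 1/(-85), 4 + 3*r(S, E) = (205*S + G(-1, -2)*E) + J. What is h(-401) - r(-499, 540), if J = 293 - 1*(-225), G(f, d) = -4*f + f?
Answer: 2838064/85 ≈ 33389.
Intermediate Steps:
G(f, d) = -3*f
J = 518 (J = 293 + 225 = 518)
r(S, E) = 514/3 + E + 205*S/3 (r(S, E) = -4/3 + ((205*S + (-3*(-1))*E) + 518)/3 = -4/3 + ((205*S + 3*E) + 518)/3 = -4/3 + ((3*E + 205*S) + 518)/3 = -4/3 + (518 + 3*E + 205*S)/3 = -4/3 + (518/3 + E + 205*S/3) = 514/3 + E + 205*S/3)
h(t) = 169/85 (h(t) = 2 + 1/(-85) = 2 - 1/85 = 169/85)
h(-401) - r(-499, 540) = 169/85 - (514/3 + 540 + (205/3)*(-499)) = 169/85 - (514/3 + 540 - 102295/3) = 169/85 - 1*(-33387) = 169/85 + 33387 = 2838064/85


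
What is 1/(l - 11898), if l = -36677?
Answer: -1/48575 ≈ -2.0587e-5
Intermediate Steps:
1/(l - 11898) = 1/(-36677 - 11898) = 1/(-48575) = -1/48575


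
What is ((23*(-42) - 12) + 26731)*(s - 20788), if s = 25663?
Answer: 125545875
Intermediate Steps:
((23*(-42) - 12) + 26731)*(s - 20788) = ((23*(-42) - 12) + 26731)*(25663 - 20788) = ((-966 - 12) + 26731)*4875 = (-978 + 26731)*4875 = 25753*4875 = 125545875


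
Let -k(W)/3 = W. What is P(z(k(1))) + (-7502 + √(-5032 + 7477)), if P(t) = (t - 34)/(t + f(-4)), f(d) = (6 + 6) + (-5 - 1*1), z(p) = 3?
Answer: -67549/9 + √2445 ≈ -7456.0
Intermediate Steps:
k(W) = -3*W
f(d) = 6 (f(d) = 12 + (-5 - 1) = 12 - 6 = 6)
P(t) = (-34 + t)/(6 + t) (P(t) = (t - 34)/(t + 6) = (-34 + t)/(6 + t))
P(z(k(1))) + (-7502 + √(-5032 + 7477)) = (-34 + 3)/(6 + 3) + (-7502 + √(-5032 + 7477)) = -31/9 + (-7502 + √2445) = -67549/9 + √2445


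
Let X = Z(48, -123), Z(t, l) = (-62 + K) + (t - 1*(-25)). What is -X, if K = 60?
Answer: -71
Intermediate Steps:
Z(t, l) = 23 + t (Z(t, l) = (-62 + 60) + (t - 1*(-25)) = -2 + (t + 25) = -2 + (25 + t) = 23 + t)
X = 71 (X = 23 + 48 = 71)
-X = -1*71 = -71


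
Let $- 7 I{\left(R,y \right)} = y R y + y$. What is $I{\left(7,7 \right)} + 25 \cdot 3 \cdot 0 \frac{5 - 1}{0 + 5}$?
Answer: $-50$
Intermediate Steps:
$I{\left(R,y \right)} = - \frac{y}{7} - \frac{R y^{2}}{7}$ ($I{\left(R,y \right)} = - \frac{y R y + y}{7} = - \frac{R y y + y}{7} = - \frac{R y^{2} + y}{7} = - \frac{y + R y^{2}}{7} = - \frac{y}{7} - \frac{R y^{2}}{7}$)
$I{\left(7,7 \right)} + 25 \cdot 3 \cdot 0 \frac{5 - 1}{0 + 5} = \left(- \frac{1}{7}\right) 7 \left(1 + 7 \cdot 7\right) + 25 \cdot 3 \cdot 0 \frac{5 - 1}{0 + 5} = \left(- \frac{1}{7}\right) 7 \left(1 + 49\right) + 25 \cdot 0 \cdot \frac{4}{5} = \left(- \frac{1}{7}\right) 7 \cdot 50 + 25 \cdot 0 \cdot 4 \cdot \frac{1}{5} = -50 + 25 \cdot 0 \cdot \frac{4}{5} = -50 + 25 \cdot 0 = -50 + 0 = -50$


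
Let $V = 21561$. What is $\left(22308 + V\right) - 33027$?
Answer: $10842$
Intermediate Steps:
$\left(22308 + V\right) - 33027 = \left(22308 + 21561\right) - 33027 = 43869 - 33027 = 10842$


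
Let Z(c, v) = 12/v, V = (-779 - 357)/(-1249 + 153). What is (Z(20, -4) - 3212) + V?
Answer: -440313/137 ≈ -3214.0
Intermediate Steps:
V = 142/137 (V = -1136/(-1096) = -1136*(-1/1096) = 142/137 ≈ 1.0365)
(Z(20, -4) - 3212) + V = (12/(-4) - 3212) + 142/137 = (12*(-¼) - 3212) + 142/137 = (-3 - 3212) + 142/137 = -3215 + 142/137 = -440313/137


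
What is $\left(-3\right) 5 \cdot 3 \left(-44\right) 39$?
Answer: $77220$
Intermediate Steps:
$\left(-3\right) 5 \cdot 3 \left(-44\right) 39 = \left(-15\right) 3 \left(-44\right) 39 = \left(-45\right) \left(-44\right) 39 = 1980 \cdot 39 = 77220$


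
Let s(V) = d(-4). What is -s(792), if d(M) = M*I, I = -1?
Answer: -4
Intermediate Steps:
d(M) = -M (d(M) = M*(-1) = -M)
s(V) = 4 (s(V) = -1*(-4) = 4)
-s(792) = -1*4 = -4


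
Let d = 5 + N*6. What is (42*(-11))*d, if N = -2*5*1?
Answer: 25410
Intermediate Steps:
N = -10 (N = -10*1 = -10)
d = -55 (d = 5 - 10*6 = 5 - 60 = -55)
(42*(-11))*d = (42*(-11))*(-55) = -462*(-55) = 25410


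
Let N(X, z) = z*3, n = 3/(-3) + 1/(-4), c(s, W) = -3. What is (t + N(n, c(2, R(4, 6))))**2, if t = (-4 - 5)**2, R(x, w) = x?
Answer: 5184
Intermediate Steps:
n = -5/4 (n = 3*(-1/3) + 1*(-1/4) = -1 - 1/4 = -5/4 ≈ -1.2500)
t = 81 (t = (-9)**2 = 81)
N(X, z) = 3*z
(t + N(n, c(2, R(4, 6))))**2 = (81 + 3*(-3))**2 = (81 - 9)**2 = 72**2 = 5184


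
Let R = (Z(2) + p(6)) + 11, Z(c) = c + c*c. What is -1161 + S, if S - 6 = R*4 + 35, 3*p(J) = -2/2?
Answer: -3160/3 ≈ -1053.3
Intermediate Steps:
p(J) = -1/3 (p(J) = (-2/2)/3 = (-2*1/2)/3 = (1/3)*(-1) = -1/3)
Z(c) = c + c**2
R = 50/3 (R = (2*(1 + 2) - 1/3) + 11 = (2*3 - 1/3) + 11 = (6 - 1/3) + 11 = 17/3 + 11 = 50/3 ≈ 16.667)
S = 323/3 (S = 6 + ((50/3)*4 + 35) = 6 + (200/3 + 35) = 6 + 305/3 = 323/3 ≈ 107.67)
-1161 + S = -1161 + 323/3 = -3160/3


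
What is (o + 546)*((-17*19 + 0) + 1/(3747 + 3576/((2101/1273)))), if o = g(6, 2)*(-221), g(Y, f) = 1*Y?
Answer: 208685067968/828313 ≈ 2.5194e+5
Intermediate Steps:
g(Y, f) = Y
o = -1326 (o = 6*(-221) = -1326)
(o + 546)*((-17*19 + 0) + 1/(3747 + 3576/((2101/1273)))) = (-1326 + 546)*((-17*19 + 0) + 1/(3747 + 3576/((2101/1273)))) = -780*((-323 + 0) + 1/(3747 + 3576/((2101*(1/1273))))) = -780*(-323 + 1/(3747 + 3576/(2101/1273))) = -780*(-323 + 1/(3747 + 3576*(1273/2101))) = -780*(-323 + 1/(3747 + 4552248/2101)) = -780*(-323 + 1/(12424695/2101)) = -780*(-323 + 2101/12424695) = -780*(-4013174384/12424695) = 208685067968/828313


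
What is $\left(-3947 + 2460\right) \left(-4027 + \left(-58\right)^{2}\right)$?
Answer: $985881$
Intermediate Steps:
$\left(-3947 + 2460\right) \left(-4027 + \left(-58\right)^{2}\right) = - 1487 \left(-4027 + 3364\right) = \left(-1487\right) \left(-663\right) = 985881$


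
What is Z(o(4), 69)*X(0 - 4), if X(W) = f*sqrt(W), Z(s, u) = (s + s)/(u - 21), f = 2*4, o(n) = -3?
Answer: -2*I ≈ -2.0*I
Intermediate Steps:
f = 8
Z(s, u) = 2*s/(-21 + u) (Z(s, u) = (2*s)/(-21 + u) = 2*s/(-21 + u))
X(W) = 8*sqrt(W)
Z(o(4), 69)*X(0 - 4) = (2*(-3)/(-21 + 69))*(8*sqrt(0 - 4)) = (2*(-3)/48)*(8*sqrt(-4)) = (2*(-3)*(1/48))*(8*(2*I)) = -2*I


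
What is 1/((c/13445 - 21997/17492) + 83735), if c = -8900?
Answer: 47035988/3938468169487 ≈ 1.1943e-5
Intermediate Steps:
1/((c/13445 - 21997/17492) + 83735) = 1/((-8900/13445 - 21997/17492) + 83735) = 1/((-8900*1/13445 - 21997*1/17492) + 83735) = 1/((-1780/2689 - 21997/17492) + 83735) = 1/(-90285693/47035988 + 83735) = 1/(3938468169487/47035988) = 47035988/3938468169487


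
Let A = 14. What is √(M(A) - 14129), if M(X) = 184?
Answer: I*√13945 ≈ 118.09*I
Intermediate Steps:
√(M(A) - 14129) = √(184 - 14129) = √(-13945) = I*√13945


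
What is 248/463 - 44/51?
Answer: -7724/23613 ≈ -0.32711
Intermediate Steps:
248/463 - 44/51 = -7724/23613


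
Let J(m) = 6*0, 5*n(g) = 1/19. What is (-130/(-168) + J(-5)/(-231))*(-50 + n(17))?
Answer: -20579/532 ≈ -38.682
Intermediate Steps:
n(g) = 1/95 (n(g) = (1/5)/19 = (1/5)*(1/19) = 1/95)
J(m) = 0
(-130/(-168) + J(-5)/(-231))*(-50 + n(17)) = (-130/(-168) + 0/(-231))*(-50 + 1/95) = (-130*(-1/168) + 0*(-1/231))*(-4749/95) = (65/84 + 0)*(-4749/95) = (65/84)*(-4749/95) = -20579/532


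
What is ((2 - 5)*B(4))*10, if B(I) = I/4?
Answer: -30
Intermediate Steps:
B(I) = I/4 (B(I) = I*(1/4) = I/4)
((2 - 5)*B(4))*10 = ((2 - 5)*((1/4)*4))*10 = -3*1*10 = -3*10 = -30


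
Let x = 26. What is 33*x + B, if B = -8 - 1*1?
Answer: 849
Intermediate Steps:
B = -9 (B = -8 - 1 = -9)
33*x + B = 33*26 - 9 = 858 - 9 = 849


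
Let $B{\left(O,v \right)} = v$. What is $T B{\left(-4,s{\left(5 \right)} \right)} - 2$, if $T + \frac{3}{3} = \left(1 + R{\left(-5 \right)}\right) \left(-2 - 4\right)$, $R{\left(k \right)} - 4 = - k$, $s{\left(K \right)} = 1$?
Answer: $-63$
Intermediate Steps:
$R{\left(k \right)} = 4 - k$
$T = -61$ ($T = -1 + \left(1 + \left(4 - -5\right)\right) \left(-2 - 4\right) = -1 + \left(1 + \left(4 + 5\right)\right) \left(-6\right) = -1 + \left(1 + 9\right) \left(-6\right) = -1 + 10 \left(-6\right) = -1 - 60 = -61$)
$T B{\left(-4,s{\left(5 \right)} \right)} - 2 = \left(-61\right) 1 - 2 = -61 - 2 = -63$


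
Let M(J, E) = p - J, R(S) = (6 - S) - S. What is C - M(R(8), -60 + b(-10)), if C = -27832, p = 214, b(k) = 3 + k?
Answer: -28056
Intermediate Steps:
R(S) = 6 - 2*S
M(J, E) = 214 - J
C - M(R(8), -60 + b(-10)) = -27832 - (214 - (6 - 2*8)) = -27832 - (214 - (6 - 16)) = -27832 - (214 - 1*(-10)) = -27832 - (214 + 10) = -27832 - 1*224 = -27832 - 224 = -28056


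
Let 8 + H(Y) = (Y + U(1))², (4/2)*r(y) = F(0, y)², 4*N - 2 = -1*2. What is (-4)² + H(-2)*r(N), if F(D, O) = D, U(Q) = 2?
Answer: 16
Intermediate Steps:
N = 0 (N = ½ + (-1*2)/4 = ½ + (¼)*(-2) = ½ - ½ = 0)
r(y) = 0 (r(y) = (½)*0² = (½)*0 = 0)
H(Y) = -8 + (2 + Y)² (H(Y) = -8 + (Y + 2)² = -8 + (2 + Y)²)
(-4)² + H(-2)*r(N) = (-4)² + (-8 + (2 - 2)²)*0 = 16 + (-8 + 0²)*0 = 16 + (-8 + 0)*0 = 16 - 8*0 = 16 + 0 = 16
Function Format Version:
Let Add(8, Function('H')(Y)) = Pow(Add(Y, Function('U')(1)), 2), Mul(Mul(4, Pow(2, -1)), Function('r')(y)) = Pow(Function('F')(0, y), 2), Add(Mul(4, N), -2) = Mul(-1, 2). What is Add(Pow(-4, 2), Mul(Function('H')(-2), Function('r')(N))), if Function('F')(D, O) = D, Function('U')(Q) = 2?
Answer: 16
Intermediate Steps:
N = 0 (N = Add(Rational(1, 2), Mul(Rational(1, 4), Mul(-1, 2))) = Add(Rational(1, 2), Mul(Rational(1, 4), -2)) = Add(Rational(1, 2), Rational(-1, 2)) = 0)
Function('r')(y) = 0 (Function('r')(y) = Mul(Rational(1, 2), Pow(0, 2)) = Mul(Rational(1, 2), 0) = 0)
Function('H')(Y) = Add(-8, Pow(Add(2, Y), 2)) (Function('H')(Y) = Add(-8, Pow(Add(Y, 2), 2)) = Add(-8, Pow(Add(2, Y), 2)))
Add(Pow(-4, 2), Mul(Function('H')(-2), Function('r')(N))) = Add(Pow(-4, 2), Mul(Add(-8, Pow(Add(2, -2), 2)), 0)) = Add(16, Mul(Add(-8, Pow(0, 2)), 0)) = Add(16, Mul(Add(-8, 0), 0)) = Add(16, Mul(-8, 0)) = Add(16, 0) = 16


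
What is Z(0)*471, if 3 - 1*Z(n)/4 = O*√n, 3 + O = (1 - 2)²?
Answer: 5652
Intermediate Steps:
O = -2 (O = -3 + (1 - 2)² = -3 + (-1)² = -3 + 1 = -2)
Z(n) = 12 + 8*√n (Z(n) = 12 - (-8)*√n = 12 + 8*√n)
Z(0)*471 = (12 + 8*√0)*471 = (12 + 8*0)*471 = (12 + 0)*471 = 12*471 = 5652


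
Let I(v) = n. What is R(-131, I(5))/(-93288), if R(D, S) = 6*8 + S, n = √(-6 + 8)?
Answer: -2/3887 - √2/93288 ≈ -0.00052970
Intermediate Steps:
n = √2 ≈ 1.4142
I(v) = √2
R(D, S) = 48 + S
R(-131, I(5))/(-93288) = (48 + √2)/(-93288) = (48 + √2)*(-1/93288) = -2/3887 - √2/93288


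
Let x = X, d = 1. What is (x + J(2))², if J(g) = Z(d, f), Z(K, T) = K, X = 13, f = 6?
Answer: 196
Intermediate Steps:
x = 13
J(g) = 1
(x + J(2))² = (13 + 1)² = 14² = 196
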